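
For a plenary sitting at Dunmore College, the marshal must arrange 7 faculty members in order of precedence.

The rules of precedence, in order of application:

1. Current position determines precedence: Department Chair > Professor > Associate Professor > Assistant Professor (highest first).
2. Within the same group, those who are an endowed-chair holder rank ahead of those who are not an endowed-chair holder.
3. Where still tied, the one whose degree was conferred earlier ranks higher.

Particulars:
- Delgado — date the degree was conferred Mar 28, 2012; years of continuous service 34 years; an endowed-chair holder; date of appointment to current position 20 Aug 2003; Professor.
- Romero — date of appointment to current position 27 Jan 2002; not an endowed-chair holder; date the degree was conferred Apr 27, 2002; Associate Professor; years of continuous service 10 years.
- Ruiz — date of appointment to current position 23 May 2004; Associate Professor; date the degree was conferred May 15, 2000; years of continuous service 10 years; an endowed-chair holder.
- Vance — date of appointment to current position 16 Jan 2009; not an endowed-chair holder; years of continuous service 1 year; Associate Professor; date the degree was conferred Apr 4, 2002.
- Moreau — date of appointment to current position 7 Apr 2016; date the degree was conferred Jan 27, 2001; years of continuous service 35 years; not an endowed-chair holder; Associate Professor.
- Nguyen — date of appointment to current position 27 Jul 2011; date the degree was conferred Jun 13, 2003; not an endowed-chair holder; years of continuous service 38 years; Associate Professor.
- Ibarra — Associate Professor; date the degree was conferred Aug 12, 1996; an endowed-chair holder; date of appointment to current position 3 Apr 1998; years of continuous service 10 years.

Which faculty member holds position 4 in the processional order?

By current position: Delgado (Professor); then Ibarra, Ruiz, Moreau, Vance, Romero and Nguyen (Associate Professor).
Among Ibarra, Ruiz, Moreau, Vance, Romero and Nguyen, an endowed-chair holder before not an endowed-chair holder: Ibarra and Ruiz (an endowed-chair holder) before Moreau, Vance, Romero and Nguyen (not an endowed-chair holder).
Among Ibarra and Ruiz, by date the degree was conferred (earlier first): Ibarra (Aug 12, 1996) before Ruiz (May 15, 2000).
Among Moreau, Vance, Romero and Nguyen, by date the degree was conferred (earlier first): Moreau (Jan 27, 2001) before Vance (Apr 4, 2002) before Romero (Apr 27, 2002) before Nguyen (Jun 13, 2003).
Order: Delgado, Ibarra, Ruiz, Moreau, Vance, Romero, Nguyen.

Moreau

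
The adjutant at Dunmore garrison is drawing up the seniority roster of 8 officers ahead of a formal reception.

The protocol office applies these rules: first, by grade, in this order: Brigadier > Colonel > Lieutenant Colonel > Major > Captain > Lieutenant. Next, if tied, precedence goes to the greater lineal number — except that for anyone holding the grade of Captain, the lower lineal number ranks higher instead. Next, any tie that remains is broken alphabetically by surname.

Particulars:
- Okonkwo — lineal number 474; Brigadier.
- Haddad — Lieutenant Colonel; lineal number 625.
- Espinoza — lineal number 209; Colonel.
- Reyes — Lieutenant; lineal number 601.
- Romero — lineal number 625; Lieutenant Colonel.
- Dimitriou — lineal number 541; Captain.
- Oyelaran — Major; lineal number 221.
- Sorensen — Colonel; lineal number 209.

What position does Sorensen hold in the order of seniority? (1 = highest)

3

By grade: Okonkwo (Brigadier); then Espinoza and Sorensen (Colonel); then Haddad and Romero (Lieutenant Colonel); then Oyelaran (Major); then Dimitriou (Captain); then Reyes (Lieutenant).
Espinoza and Sorensen both have lineal number 209, so the next rule applies.
Among Espinoza and Sorensen, alphabetically by surname: Espinoza before Sorensen.
Haddad and Romero both have lineal number 625, so the next rule applies.
Among Haddad and Romero, alphabetically by surname: Haddad before Romero.
Order: Okonkwo, Espinoza, Sorensen, Haddad, Romero, Oyelaran, Dimitriou, Reyes. So position 3.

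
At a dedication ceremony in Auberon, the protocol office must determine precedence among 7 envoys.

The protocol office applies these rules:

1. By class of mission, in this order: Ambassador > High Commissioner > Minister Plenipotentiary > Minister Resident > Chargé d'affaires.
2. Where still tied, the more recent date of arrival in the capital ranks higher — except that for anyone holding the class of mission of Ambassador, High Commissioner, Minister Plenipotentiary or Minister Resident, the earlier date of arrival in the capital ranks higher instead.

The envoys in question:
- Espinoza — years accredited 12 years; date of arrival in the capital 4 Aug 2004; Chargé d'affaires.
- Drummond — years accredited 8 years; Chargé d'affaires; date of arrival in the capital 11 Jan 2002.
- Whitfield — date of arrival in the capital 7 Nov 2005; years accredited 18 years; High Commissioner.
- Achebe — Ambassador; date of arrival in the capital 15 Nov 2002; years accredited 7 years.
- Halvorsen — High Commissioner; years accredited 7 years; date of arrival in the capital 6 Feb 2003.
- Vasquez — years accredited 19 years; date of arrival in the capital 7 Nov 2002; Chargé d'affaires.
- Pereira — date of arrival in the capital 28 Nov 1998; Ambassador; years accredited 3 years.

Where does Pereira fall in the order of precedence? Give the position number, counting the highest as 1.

1

By class of mission: Pereira and Achebe (Ambassador); then Halvorsen and Whitfield (High Commissioner); then Espinoza, Vasquez and Drummond (Chargé d'affaires).
Among Pereira and Achebe, by date of arrival in the capital (earlier first) (reversed rule for this group): Pereira (28 Nov 1998) before Achebe (15 Nov 2002).
Among Halvorsen and Whitfield, by date of arrival in the capital (earlier first) (reversed rule for this group): Halvorsen (6 Feb 2003) before Whitfield (7 Nov 2005).
Among Espinoza, Vasquez and Drummond, by date of arrival in the capital (later first): Espinoza (4 Aug 2004) before Vasquez (7 Nov 2002) before Drummond (11 Jan 2002).
Order: Pereira, Achebe, Halvorsen, Whitfield, Espinoza, Vasquez, Drummond. So position 1.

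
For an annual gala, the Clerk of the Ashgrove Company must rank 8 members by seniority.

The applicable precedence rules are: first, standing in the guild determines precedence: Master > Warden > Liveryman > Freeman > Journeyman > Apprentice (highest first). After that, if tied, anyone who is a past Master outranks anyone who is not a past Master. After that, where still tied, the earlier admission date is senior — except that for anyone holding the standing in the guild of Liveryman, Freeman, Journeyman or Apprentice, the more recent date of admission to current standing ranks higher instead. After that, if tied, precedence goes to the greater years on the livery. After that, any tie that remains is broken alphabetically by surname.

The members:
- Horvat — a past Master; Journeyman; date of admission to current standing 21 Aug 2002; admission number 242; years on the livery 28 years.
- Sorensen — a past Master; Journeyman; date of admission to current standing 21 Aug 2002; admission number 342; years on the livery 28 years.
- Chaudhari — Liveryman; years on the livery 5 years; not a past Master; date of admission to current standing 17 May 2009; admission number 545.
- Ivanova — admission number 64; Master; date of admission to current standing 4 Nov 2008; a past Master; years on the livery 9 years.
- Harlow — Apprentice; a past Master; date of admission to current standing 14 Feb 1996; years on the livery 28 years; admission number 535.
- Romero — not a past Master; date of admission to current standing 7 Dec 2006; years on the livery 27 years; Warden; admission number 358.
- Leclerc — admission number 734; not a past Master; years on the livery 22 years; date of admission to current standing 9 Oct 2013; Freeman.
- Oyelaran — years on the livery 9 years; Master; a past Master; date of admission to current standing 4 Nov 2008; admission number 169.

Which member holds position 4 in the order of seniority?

Chaudhari

By standing in the guild: Ivanova and Oyelaran (Master); then Romero (Warden); then Chaudhari (Liveryman); then Leclerc (Freeman); then Horvat and Sorensen (Journeyman); then Harlow (Apprentice).
Ivanova and Oyelaran are each a past Master, so the next rule applies.
Ivanova and Oyelaran both have date of admission to current standing 4 Nov 2008, so the next rule applies.
Ivanova and Oyelaran both have years on the livery 9 years, so the next rule applies.
Among Ivanova and Oyelaran, alphabetically by surname: Ivanova before Oyelaran.
Horvat and Sorensen are each a past Master, so the next rule applies.
Horvat and Sorensen both have date of admission to current standing 21 Aug 2002, so the next rule applies.
Horvat and Sorensen both have years on the livery 28 years, so the next rule applies.
Among Horvat and Sorensen, alphabetically by surname: Horvat before Sorensen.
Order: Ivanova, Oyelaran, Romero, Chaudhari, Leclerc, Horvat, Sorensen, Harlow.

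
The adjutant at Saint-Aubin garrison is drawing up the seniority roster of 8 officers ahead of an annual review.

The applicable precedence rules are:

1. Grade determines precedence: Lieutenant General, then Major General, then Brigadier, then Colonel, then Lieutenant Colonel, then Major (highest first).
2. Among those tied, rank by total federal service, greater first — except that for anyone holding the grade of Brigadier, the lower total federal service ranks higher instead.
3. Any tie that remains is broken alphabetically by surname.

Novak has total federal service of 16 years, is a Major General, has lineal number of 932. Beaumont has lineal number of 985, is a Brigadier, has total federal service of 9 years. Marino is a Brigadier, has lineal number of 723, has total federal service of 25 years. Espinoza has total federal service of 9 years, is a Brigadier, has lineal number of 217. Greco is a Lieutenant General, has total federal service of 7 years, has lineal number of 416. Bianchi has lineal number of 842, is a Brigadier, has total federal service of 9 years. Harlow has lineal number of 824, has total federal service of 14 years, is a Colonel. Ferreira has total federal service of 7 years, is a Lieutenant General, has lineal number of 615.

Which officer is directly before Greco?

Ferreira

By grade: Ferreira and Greco (Lieutenant General); then Novak (Major General); then Beaumont, Bianchi, Espinoza and Marino (Brigadier); then Harlow (Colonel).
Ferreira and Greco both have total federal service 7 years, so the next rule applies.
Among Ferreira and Greco, alphabetically by surname: Ferreira before Greco.
Among Beaumont, Bianchi, Espinoza and Marino, by total federal service (lower first) (reversed rule for this group): Beaumont, Bianchi and Espinoza (9 years) before Marino (25 years).
Among Beaumont, Bianchi and Espinoza, alphabetically by surname: Beaumont before Bianchi before Espinoza.
Order: Ferreira, Greco, Novak, Beaumont, Bianchi, Espinoza, Marino, Harlow.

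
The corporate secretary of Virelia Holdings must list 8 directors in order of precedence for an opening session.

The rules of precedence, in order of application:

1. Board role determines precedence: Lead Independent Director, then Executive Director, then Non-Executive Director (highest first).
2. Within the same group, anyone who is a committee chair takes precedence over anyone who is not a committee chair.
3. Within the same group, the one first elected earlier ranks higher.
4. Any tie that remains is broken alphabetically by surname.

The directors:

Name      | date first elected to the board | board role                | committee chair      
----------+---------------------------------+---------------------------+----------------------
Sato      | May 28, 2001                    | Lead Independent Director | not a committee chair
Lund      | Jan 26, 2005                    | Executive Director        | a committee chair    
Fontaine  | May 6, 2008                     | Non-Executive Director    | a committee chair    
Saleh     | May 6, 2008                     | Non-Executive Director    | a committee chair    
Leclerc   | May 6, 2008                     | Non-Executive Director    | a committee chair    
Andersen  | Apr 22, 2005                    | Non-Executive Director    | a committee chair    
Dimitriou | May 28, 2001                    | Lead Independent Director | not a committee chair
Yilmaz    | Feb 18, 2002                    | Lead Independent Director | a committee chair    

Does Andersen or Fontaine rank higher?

By board role: Yilmaz, Dimitriou and Sato (Lead Independent Director); then Lund (Executive Director); then Andersen, Fontaine, Leclerc and Saleh (Non-Executive Director).
Among Yilmaz, Dimitriou and Sato, a committee chair before not a committee chair: Yilmaz (a committee chair) before Dimitriou and Sato (not a committee chair).
Dimitriou and Sato both have date first elected to the board May 28, 2001, so the next rule applies.
Among Dimitriou and Sato, alphabetically by surname: Dimitriou before Sato.
Andersen, Fontaine, Leclerc and Saleh are each a committee chair, so the next rule applies.
Among Andersen, Fontaine, Leclerc and Saleh, by date first elected to the board (earlier first): Andersen (Apr 22, 2005) before Fontaine, Leclerc and Saleh (May 6, 2008).
Among Fontaine, Leclerc and Saleh, alphabetically by surname: Fontaine before Leclerc before Saleh.
So Andersen takes precedence.

Andersen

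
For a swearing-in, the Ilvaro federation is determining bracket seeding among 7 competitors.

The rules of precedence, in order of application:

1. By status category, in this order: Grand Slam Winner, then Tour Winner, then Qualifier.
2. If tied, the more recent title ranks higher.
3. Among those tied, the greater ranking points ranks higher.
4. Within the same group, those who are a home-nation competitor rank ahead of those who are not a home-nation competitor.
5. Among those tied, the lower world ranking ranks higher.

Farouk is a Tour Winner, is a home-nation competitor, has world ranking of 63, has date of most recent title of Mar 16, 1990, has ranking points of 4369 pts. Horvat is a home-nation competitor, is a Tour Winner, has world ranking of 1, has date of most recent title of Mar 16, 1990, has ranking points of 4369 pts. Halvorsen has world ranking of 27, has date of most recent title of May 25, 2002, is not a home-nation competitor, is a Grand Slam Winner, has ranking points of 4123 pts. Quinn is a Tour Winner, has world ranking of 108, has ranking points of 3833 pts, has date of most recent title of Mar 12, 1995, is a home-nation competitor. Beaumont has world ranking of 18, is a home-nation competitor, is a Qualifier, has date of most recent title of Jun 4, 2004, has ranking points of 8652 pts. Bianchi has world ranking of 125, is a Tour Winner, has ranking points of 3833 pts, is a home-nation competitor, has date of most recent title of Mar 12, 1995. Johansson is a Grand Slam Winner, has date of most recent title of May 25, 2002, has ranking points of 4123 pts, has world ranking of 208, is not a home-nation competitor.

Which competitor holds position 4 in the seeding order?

Bianchi

By status category: Halvorsen and Johansson (Grand Slam Winner); then Quinn, Bianchi, Horvat and Farouk (Tour Winner); then Beaumont (Qualifier).
Halvorsen and Johansson both have date of most recent title May 25, 2002, so the next rule applies.
Halvorsen and Johansson both have ranking points 4123 pts, so the next rule applies.
Halvorsen and Johansson are each not a home-nation competitor, so the next rule applies.
Among Halvorsen and Johansson, by world ranking (lower first): Halvorsen (27) before Johansson (208).
Among Quinn, Bianchi, Horvat and Farouk, by date of most recent title (later first): Quinn and Bianchi (Mar 12, 1995) before Horvat and Farouk (Mar 16, 1990).
Quinn and Bianchi both have ranking points 3833 pts, so the next rule applies.
Quinn and Bianchi are each a home-nation competitor, so the next rule applies.
Among Quinn and Bianchi, by world ranking (lower first): Quinn (108) before Bianchi (125).
Horvat and Farouk both have ranking points 4369 pts, so the next rule applies.
Horvat and Farouk are each a home-nation competitor, so the next rule applies.
Among Horvat and Farouk, by world ranking (lower first): Horvat (1) before Farouk (63).
Order: Halvorsen, Johansson, Quinn, Bianchi, Horvat, Farouk, Beaumont.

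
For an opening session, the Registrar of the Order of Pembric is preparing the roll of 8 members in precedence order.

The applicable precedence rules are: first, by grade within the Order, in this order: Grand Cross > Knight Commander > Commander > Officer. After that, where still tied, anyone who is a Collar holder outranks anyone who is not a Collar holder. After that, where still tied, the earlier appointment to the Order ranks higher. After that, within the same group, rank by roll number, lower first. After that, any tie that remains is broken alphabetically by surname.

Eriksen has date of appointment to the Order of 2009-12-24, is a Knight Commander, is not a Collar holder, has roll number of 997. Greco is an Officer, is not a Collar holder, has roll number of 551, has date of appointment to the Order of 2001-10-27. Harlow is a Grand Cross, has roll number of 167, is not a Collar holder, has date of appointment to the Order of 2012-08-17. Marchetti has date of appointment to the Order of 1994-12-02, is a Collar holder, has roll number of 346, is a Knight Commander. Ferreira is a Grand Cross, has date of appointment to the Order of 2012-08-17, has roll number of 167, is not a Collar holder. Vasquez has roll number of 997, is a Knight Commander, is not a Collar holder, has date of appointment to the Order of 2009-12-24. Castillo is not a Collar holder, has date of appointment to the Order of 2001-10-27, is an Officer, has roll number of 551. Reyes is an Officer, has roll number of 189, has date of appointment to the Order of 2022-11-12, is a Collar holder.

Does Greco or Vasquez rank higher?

Vasquez

By grade within the Order: Ferreira and Harlow (Grand Cross); then Marchetti, Eriksen and Vasquez (Knight Commander); then Reyes, Castillo and Greco (Officer).
Ferreira and Harlow are each not a Collar holder, so the next rule applies.
Ferreira and Harlow both have date of appointment to the Order 2012-08-17, so the next rule applies.
Ferreira and Harlow both have roll number 167, so the next rule applies.
Among Ferreira and Harlow, alphabetically by surname: Ferreira before Harlow.
Among Marchetti, Eriksen and Vasquez, a Collar holder before not a Collar holder: Marchetti (a Collar holder) before Eriksen and Vasquez (not a Collar holder).
Eriksen and Vasquez both have date of appointment to the Order 2009-12-24, so the next rule applies.
Eriksen and Vasquez both have roll number 997, so the next rule applies.
Among Eriksen and Vasquez, alphabetically by surname: Eriksen before Vasquez.
Among Reyes, Castillo and Greco, a Collar holder before not a Collar holder: Reyes (a Collar holder) before Castillo and Greco (not a Collar holder).
Castillo and Greco both have date of appointment to the Order 2001-10-27, so the next rule applies.
Castillo and Greco both have roll number 551, so the next rule applies.
Among Castillo and Greco, alphabetically by surname: Castillo before Greco.
So Vasquez takes precedence.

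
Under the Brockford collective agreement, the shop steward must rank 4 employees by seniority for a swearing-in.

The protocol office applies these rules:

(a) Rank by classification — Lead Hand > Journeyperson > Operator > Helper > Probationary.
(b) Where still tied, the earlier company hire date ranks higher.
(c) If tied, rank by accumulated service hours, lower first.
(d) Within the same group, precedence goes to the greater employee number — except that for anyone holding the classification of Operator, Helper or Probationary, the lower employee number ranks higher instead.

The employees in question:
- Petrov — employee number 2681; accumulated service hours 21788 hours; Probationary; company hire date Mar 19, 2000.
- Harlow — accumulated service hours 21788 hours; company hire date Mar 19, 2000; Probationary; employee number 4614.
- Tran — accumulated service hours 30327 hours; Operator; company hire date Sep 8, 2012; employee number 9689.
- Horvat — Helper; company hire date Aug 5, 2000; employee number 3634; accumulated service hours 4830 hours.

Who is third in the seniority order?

By classification: Tran (Operator); then Horvat (Helper); then Petrov and Harlow (Probationary).
Petrov and Harlow both have company hire date Mar 19, 2000, so the next rule applies.
Petrov and Harlow both have accumulated service hours 21788 hours, so the next rule applies.
Among Petrov and Harlow, by employee number (lower first) (reversed rule for this group): Petrov (2681) before Harlow (4614).
Order: Tran, Horvat, Petrov, Harlow.

Petrov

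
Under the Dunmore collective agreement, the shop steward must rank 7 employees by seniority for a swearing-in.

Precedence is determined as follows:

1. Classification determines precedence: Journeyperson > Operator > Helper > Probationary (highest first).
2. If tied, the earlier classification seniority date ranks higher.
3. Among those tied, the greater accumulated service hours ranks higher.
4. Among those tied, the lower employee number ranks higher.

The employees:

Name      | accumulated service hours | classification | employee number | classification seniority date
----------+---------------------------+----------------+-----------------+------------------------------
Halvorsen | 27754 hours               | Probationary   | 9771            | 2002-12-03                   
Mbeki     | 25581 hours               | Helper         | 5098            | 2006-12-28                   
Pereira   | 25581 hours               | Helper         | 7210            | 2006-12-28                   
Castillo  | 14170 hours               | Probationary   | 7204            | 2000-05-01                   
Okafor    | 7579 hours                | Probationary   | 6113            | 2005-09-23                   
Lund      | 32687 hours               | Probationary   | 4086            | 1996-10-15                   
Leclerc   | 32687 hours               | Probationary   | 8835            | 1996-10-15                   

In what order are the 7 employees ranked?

By classification: Mbeki and Pereira (Helper); then Lund, Leclerc, Castillo, Halvorsen and Okafor (Probationary).
Mbeki and Pereira both have classification seniority date 2006-12-28, so the next rule applies.
Mbeki and Pereira both have accumulated service hours 25581 hours, so the next rule applies.
Among Mbeki and Pereira, by employee number (lower first): Mbeki (5098) before Pereira (7210).
Among Lund, Leclerc, Castillo, Halvorsen and Okafor, by classification seniority date (earlier first): Lund and Leclerc (1996-10-15) before Castillo (2000-05-01) before Halvorsen (2002-12-03) before Okafor (2005-09-23).
Lund and Leclerc both have accumulated service hours 32687 hours, so the next rule applies.
Among Lund and Leclerc, by employee number (lower first): Lund (4086) before Leclerc (8835).
Full order: Mbeki, Pereira, Lund, Leclerc, Castillo, Halvorsen, Okafor.

Mbeki, Pereira, Lund, Leclerc, Castillo, Halvorsen, Okafor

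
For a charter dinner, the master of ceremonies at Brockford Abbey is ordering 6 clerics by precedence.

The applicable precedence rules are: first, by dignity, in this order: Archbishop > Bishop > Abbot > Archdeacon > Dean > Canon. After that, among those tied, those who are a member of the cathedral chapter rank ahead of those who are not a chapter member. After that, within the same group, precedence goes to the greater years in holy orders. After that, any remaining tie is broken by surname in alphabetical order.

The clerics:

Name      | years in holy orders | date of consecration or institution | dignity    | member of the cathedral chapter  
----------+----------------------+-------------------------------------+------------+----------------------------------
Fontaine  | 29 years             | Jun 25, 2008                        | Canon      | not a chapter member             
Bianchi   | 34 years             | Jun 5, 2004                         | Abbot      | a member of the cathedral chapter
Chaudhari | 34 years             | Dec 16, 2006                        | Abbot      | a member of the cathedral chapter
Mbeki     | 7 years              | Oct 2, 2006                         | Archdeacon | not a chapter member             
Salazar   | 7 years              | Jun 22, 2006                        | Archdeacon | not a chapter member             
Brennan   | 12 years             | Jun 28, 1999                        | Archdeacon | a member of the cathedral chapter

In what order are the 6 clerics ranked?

Bianchi, Chaudhari, Brennan, Mbeki, Salazar, Fontaine

By dignity: Bianchi and Chaudhari (Abbot); then Brennan, Mbeki and Salazar (Archdeacon); then Fontaine (Canon).
Bianchi and Chaudhari are each a member of the cathedral chapter, so the next rule applies.
Bianchi and Chaudhari both have years in holy orders 34 years, so the next rule applies.
Among Bianchi and Chaudhari, alphabetically by surname: Bianchi before Chaudhari.
Among Brennan, Mbeki and Salazar, a member of the cathedral chapter before not a chapter member: Brennan (a member of the cathedral chapter) before Mbeki and Salazar (not a chapter member).
Mbeki and Salazar both have years in holy orders 7 years, so the next rule applies.
Among Mbeki and Salazar, alphabetically by surname: Mbeki before Salazar.
Full order: Bianchi, Chaudhari, Brennan, Mbeki, Salazar, Fontaine.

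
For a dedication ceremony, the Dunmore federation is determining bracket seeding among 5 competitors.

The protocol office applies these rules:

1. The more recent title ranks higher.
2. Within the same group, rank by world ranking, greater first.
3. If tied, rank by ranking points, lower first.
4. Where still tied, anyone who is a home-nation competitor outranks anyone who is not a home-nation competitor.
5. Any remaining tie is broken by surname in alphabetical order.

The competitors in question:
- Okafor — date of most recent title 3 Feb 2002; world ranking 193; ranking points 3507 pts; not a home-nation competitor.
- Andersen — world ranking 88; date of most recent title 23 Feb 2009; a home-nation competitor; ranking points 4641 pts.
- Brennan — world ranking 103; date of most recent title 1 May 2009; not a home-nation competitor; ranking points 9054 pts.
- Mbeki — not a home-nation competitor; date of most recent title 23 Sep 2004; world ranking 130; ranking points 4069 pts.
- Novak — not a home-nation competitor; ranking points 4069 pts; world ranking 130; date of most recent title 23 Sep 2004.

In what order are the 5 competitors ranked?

By date of most recent title (later first): Brennan (1 May 2009); then Andersen (23 Feb 2009); then Mbeki and Novak (both 23 Sep 2004); then Okafor (3 Feb 2002).
Mbeki and Novak both have world ranking 130, so the next rule applies.
Mbeki and Novak both have ranking points 4069 pts, so the next rule applies.
Mbeki and Novak are each not a home-nation competitor, so the next rule applies.
Among Mbeki and Novak, alphabetically by surname: Mbeki before Novak.
Full order: Brennan, Andersen, Mbeki, Novak, Okafor.

Brennan, Andersen, Mbeki, Novak, Okafor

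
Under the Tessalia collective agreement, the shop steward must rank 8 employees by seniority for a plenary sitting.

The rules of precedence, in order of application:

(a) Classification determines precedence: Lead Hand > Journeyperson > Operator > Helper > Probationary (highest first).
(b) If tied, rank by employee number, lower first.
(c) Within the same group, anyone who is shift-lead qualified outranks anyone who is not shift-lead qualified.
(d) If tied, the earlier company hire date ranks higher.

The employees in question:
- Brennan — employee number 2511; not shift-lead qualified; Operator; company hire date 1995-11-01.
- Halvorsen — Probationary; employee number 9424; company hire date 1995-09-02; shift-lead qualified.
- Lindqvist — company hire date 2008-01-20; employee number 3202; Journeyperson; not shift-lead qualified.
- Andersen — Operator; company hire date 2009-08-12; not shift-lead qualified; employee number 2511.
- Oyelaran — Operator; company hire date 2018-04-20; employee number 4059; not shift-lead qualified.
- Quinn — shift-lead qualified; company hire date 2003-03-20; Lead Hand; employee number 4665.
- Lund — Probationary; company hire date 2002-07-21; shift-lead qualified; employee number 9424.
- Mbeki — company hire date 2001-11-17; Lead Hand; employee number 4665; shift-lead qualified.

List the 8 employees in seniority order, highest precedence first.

By classification: Mbeki and Quinn (Lead Hand); then Lindqvist (Journeyperson); then Brennan, Andersen and Oyelaran (Operator); then Halvorsen and Lund (Probationary).
Mbeki and Quinn both have employee number 4665, so the next rule applies.
Mbeki and Quinn are each shift-lead qualified, so the next rule applies.
Among Mbeki and Quinn, by company hire date (earlier first): Mbeki (2001-11-17) before Quinn (2003-03-20).
Among Brennan, Andersen and Oyelaran, by employee number (lower first): Brennan and Andersen (2511) before Oyelaran (4059).
Brennan and Andersen are each not shift-lead qualified, so the next rule applies.
Among Brennan and Andersen, by company hire date (earlier first): Brennan (1995-11-01) before Andersen (2009-08-12).
Halvorsen and Lund both have employee number 9424, so the next rule applies.
Halvorsen and Lund are each shift-lead qualified, so the next rule applies.
Among Halvorsen and Lund, by company hire date (earlier first): Halvorsen (1995-09-02) before Lund (2002-07-21).
Full order: Mbeki, Quinn, Lindqvist, Brennan, Andersen, Oyelaran, Halvorsen, Lund.

Mbeki, Quinn, Lindqvist, Brennan, Andersen, Oyelaran, Halvorsen, Lund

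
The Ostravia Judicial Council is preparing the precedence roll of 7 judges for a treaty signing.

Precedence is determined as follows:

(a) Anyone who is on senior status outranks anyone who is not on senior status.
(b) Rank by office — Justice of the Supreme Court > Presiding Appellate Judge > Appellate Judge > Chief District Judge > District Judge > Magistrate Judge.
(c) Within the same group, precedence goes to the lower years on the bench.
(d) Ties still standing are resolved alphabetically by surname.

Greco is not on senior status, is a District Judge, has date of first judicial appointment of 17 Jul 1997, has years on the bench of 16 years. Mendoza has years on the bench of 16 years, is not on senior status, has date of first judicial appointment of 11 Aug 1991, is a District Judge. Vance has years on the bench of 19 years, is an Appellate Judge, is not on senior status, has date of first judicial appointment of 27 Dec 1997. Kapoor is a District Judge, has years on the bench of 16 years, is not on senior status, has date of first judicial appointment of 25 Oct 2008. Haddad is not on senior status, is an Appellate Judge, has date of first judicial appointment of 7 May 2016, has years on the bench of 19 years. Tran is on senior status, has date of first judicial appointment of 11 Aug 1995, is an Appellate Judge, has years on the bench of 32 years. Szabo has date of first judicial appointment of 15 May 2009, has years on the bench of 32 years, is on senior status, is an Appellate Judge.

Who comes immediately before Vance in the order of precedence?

Haddad

By the first rule: Szabo and Tran (both on senior status); then Haddad, Vance, Greco, Kapoor and Mendoza (each not on senior status).
Szabo and Tran are each Appellate Judge, so the next rule applies.
Szabo and Tran both have years on the bench 32 years, so the next rule applies.
Among Szabo and Tran, alphabetically by surname: Szabo before Tran.
Among Haddad, Vance, Greco, Kapoor and Mendoza, by office: Haddad and Vance (Appellate Judge) before Greco, Kapoor and Mendoza (District Judge).
Haddad and Vance both have years on the bench 19 years, so the next rule applies.
Among Haddad and Vance, alphabetically by surname: Haddad before Vance.
Greco, Kapoor and Mendoza all have years on the bench 16 years, so the next rule applies.
Among Greco, Kapoor and Mendoza, alphabetically by surname: Greco before Kapoor before Mendoza.
Order: Szabo, Tran, Haddad, Vance, Greco, Kapoor, Mendoza.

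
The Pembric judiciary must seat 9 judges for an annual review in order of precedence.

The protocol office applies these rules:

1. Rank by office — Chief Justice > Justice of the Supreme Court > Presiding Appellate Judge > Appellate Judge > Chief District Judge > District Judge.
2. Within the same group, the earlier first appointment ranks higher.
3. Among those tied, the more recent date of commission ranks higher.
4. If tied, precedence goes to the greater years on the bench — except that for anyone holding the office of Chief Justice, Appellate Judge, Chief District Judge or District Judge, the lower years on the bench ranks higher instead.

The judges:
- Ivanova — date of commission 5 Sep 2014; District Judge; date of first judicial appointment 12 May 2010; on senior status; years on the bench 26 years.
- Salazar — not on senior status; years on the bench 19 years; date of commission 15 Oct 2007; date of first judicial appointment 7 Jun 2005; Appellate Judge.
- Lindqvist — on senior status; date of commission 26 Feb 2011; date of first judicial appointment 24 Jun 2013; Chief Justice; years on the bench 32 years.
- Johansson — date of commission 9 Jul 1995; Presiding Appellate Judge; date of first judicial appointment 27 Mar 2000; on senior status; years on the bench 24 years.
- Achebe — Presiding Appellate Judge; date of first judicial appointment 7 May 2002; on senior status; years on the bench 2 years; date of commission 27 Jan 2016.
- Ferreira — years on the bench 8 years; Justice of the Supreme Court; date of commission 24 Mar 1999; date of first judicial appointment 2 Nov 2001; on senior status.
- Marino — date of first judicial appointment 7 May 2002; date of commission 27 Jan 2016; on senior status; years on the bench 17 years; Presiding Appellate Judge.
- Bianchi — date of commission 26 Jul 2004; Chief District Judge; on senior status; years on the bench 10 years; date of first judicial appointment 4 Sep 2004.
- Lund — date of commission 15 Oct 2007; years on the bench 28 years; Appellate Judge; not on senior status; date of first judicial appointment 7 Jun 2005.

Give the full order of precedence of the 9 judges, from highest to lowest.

Lindqvist, Ferreira, Johansson, Marino, Achebe, Salazar, Lund, Bianchi, Ivanova

By office: Lindqvist (Chief Justice); then Ferreira (Justice of the Supreme Court); then Johansson, Marino and Achebe (Presiding Appellate Judge); then Salazar and Lund (Appellate Judge); then Bianchi (Chief District Judge); then Ivanova (District Judge).
Among Johansson, Marino and Achebe, by date of first judicial appointment (earlier first): Johansson (27 Mar 2000) before Marino and Achebe (7 May 2002).
Marino and Achebe both have date of commission 27 Jan 2016, so the next rule applies.
Among Marino and Achebe, by years on the bench (higher first): Marino (17 years) before Achebe (2 years).
Salazar and Lund both have date of first judicial appointment 7 Jun 2005, so the next rule applies.
Salazar and Lund both have date of commission 15 Oct 2007, so the next rule applies.
Among Salazar and Lund, by years on the bench (lower first) (reversed rule for this group): Salazar (19 years) before Lund (28 years).
Full order: Lindqvist, Ferreira, Johansson, Marino, Achebe, Salazar, Lund, Bianchi, Ivanova.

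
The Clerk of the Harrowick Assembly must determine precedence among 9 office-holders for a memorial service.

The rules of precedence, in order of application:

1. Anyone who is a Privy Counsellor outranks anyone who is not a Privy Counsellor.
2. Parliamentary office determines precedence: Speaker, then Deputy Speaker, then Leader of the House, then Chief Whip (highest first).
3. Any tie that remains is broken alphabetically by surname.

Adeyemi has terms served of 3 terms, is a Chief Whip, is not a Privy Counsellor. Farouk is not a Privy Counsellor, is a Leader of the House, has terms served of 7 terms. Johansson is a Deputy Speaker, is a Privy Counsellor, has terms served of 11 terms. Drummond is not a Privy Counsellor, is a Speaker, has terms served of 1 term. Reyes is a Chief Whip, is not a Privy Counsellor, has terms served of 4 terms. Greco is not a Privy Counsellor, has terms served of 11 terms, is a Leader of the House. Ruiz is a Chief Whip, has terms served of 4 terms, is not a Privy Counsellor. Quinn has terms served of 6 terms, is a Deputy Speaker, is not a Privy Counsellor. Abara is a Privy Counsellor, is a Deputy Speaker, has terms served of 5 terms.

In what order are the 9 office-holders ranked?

By the first rule: Abara and Johansson (both a Privy Counsellor); then Drummond, Quinn, Farouk, Greco, Adeyemi, Reyes and Ruiz (each not a Privy Counsellor).
Abara and Johansson are each Deputy Speaker, so the next rule applies.
Among Abara and Johansson, alphabetically by surname: Abara before Johansson.
Among Drummond, Quinn, Farouk, Greco, Adeyemi, Reyes and Ruiz, by parliamentary office: Drummond (Speaker) before Quinn (Deputy Speaker) before Farouk and Greco (Leader of the House) before Adeyemi, Reyes and Ruiz (Chief Whip).
Among Farouk and Greco, alphabetically by surname: Farouk before Greco.
Among Adeyemi, Reyes and Ruiz, alphabetically by surname: Adeyemi before Reyes before Ruiz.
Full order: Abara, Johansson, Drummond, Quinn, Farouk, Greco, Adeyemi, Reyes, Ruiz.

Abara, Johansson, Drummond, Quinn, Farouk, Greco, Adeyemi, Reyes, Ruiz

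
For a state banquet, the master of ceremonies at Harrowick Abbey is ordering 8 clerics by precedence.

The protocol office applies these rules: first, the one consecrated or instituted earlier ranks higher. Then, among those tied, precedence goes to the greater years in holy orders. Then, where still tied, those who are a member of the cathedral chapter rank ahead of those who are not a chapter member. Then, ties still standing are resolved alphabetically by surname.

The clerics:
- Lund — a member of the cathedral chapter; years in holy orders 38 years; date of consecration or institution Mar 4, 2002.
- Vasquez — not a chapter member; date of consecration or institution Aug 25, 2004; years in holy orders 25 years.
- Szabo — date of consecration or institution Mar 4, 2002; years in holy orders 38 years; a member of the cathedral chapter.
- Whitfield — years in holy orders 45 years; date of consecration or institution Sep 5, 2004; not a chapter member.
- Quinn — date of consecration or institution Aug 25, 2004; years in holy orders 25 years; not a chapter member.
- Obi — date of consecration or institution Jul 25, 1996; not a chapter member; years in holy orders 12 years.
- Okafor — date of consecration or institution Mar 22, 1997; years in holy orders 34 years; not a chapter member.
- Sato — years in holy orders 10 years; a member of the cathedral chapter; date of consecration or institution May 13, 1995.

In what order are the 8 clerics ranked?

Sato, Obi, Okafor, Lund, Szabo, Quinn, Vasquez, Whitfield

By date of consecration or institution (earlier first): Sato (May 13, 1995); then Obi (Jul 25, 1996); then Okafor (Mar 22, 1997); then Lund and Szabo (both Mar 4, 2002); then Quinn and Vasquez (both Aug 25, 2004); then Whitfield (Sep 5, 2004).
Lund and Szabo both have years in holy orders 38 years, so the next rule applies.
Lund and Szabo are each a member of the cathedral chapter, so the next rule applies.
Among Lund and Szabo, alphabetically by surname: Lund before Szabo.
Quinn and Vasquez both have years in holy orders 25 years, so the next rule applies.
Quinn and Vasquez are each not a chapter member, so the next rule applies.
Among Quinn and Vasquez, alphabetically by surname: Quinn before Vasquez.
Full order: Sato, Obi, Okafor, Lund, Szabo, Quinn, Vasquez, Whitfield.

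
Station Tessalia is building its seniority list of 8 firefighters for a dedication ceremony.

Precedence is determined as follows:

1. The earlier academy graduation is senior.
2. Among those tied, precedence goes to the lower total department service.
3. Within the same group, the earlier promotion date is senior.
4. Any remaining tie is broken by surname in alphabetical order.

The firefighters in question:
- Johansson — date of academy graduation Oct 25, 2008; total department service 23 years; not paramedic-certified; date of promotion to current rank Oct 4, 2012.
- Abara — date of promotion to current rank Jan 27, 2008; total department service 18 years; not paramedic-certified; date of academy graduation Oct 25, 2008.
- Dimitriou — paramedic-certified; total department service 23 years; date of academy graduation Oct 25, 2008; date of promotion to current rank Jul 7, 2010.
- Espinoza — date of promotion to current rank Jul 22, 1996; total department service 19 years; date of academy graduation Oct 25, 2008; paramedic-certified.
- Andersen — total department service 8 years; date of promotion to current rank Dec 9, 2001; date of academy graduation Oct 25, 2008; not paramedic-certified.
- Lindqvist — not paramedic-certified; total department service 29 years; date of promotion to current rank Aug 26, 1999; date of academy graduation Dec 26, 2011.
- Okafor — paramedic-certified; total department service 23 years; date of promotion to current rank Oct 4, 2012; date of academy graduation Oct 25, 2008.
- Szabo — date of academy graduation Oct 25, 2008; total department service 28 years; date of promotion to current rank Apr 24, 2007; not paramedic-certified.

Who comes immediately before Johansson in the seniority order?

Dimitriou

By date of academy graduation (earlier first): Andersen, Abara, Espinoza, Dimitriou, Johansson, Okafor and Szabo (each Oct 25, 2008); then Lindqvist (Dec 26, 2011).
Among Andersen, Abara, Espinoza, Dimitriou, Johansson, Okafor and Szabo, by total department service (lower first): Andersen (8 years) before Abara (18 years) before Espinoza (19 years) before Dimitriou, Johansson and Okafor (23 years) before Szabo (28 years).
Among Dimitriou, Johansson and Okafor, by date of promotion to current rank (earlier first): Dimitriou (Jul 7, 2010) before Johansson and Okafor (Oct 4, 2012).
Among Johansson and Okafor, alphabetically by surname: Johansson before Okafor.
Order: Andersen, Abara, Espinoza, Dimitriou, Johansson, Okafor, Szabo, Lindqvist.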